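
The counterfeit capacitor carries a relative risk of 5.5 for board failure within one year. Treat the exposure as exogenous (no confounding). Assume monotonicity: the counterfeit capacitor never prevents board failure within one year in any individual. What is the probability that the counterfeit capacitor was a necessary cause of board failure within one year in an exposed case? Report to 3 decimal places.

PN ≈ 0.818

Under exogeneity and monotonicity, PN = (RR − 1) / RR = 1 − 1/RR.
PN = (5.5 − 1) / 5.5 = 4.5 / 5.5 ≈ 0.8182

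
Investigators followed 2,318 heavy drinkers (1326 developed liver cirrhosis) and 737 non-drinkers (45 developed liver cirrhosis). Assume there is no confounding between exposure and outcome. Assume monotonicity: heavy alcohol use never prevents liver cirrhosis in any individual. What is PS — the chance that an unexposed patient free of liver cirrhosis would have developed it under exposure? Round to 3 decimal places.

p₁ = P(outcome | exposed) = 1326/2318 = 0.57204
p₀ = P(outcome | unexposed) = 45/737 = 0.061058
Under exogeneity and monotonicity, PS = (p₁ − p₀) / (1 − p₀).
PS = (0.57204 − 0.061058) / (1 − 0.061058) = 0.51099 / 0.93894 ≈ 0.5442

PS ≈ 0.544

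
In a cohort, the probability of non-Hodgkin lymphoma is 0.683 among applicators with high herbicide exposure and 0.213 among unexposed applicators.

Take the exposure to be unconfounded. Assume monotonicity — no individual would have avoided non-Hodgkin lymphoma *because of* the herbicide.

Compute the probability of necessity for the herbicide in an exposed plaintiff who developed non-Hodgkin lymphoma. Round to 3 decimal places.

PN ≈ 0.688

Let p₁ = 0.683, p₀ = 0.213.
Under exogeneity and monotonicity, PN = (p₁ − p₀) / p₁.
PN = (0.683 − 0.213) / 0.683 = 0.47 / 0.683 ≈ 0.6881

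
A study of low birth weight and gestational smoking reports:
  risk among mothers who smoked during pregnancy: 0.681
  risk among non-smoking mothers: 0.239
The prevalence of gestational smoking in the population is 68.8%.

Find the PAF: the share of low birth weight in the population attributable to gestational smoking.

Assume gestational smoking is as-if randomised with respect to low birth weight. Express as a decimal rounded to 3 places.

PAF ≈ 0.560

Let p₁ = 0.681, p₀ = 0.239.
Overall risk P(Y=1) = π·p₁ + (1−π)·p₀ = 0.688×0.681 + 0.312×0.239 = 0.5431.
Under exogeneity, PAF = [P(Y=1) − p₀] / P(Y=1).
PAF = (0.5431 − 0.239) / 0.5431 ≈ 0.5599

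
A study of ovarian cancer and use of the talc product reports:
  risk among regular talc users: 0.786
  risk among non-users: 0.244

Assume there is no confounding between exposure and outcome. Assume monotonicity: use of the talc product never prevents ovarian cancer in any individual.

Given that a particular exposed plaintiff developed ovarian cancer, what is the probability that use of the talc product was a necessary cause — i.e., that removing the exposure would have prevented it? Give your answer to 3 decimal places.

Let p₁ = 0.786, p₀ = 0.244.
Under exogeneity and monotonicity, PN = (p₁ − p₀) / p₁.
PN = (0.786 − 0.244) / 0.786 = 0.542 / 0.786 ≈ 0.6896

PN ≈ 0.690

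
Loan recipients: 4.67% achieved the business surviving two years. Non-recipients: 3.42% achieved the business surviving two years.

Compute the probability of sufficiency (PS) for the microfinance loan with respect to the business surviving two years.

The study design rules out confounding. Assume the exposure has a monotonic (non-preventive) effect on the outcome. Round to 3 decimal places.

p₁ = 0.0467, p₀ = 0.0342.
Under exogeneity and monotonicity, PS = (p₁ − p₀) / (1 − p₀).
PS = (0.0467 − 0.0342) / (1 − 0.0342) = 0.0125 / 0.9658 ≈ 0.0129

PS ≈ 0.013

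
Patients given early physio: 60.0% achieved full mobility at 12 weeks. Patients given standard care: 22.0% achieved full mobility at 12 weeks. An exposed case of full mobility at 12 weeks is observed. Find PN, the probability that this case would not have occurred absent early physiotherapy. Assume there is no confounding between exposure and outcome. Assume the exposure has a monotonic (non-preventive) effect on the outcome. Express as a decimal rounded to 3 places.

p₁ = 0.6, p₀ = 0.22.
Under exogeneity and monotonicity, PN = (p₁ − p₀) / p₁.
PN = (0.6 − 0.22) / 0.6 = 0.38 / 0.6 ≈ 0.6333

PN ≈ 0.633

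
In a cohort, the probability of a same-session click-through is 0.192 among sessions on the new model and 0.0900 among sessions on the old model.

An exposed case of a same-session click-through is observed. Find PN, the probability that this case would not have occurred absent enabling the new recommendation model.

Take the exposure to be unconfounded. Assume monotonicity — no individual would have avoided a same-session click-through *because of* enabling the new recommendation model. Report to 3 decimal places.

Let p₁ = 0.192, p₀ = 0.09.
Under exogeneity and monotonicity, PN = (p₁ − p₀) / p₁.
PN = (0.192 − 0.09) / 0.192 = 0.102 / 0.192 ≈ 0.5312

PN ≈ 0.531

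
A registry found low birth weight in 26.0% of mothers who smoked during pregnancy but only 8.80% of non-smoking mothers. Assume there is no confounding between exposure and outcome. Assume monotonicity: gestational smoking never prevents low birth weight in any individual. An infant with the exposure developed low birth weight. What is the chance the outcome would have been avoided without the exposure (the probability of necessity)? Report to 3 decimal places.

PN ≈ 0.662

p₁ = 0.26, p₀ = 0.088.
Under exogeneity and monotonicity, PN = (p₁ − p₀) / p₁.
PN = (0.26 − 0.088) / 0.26 = 0.172 / 0.26 ≈ 0.6615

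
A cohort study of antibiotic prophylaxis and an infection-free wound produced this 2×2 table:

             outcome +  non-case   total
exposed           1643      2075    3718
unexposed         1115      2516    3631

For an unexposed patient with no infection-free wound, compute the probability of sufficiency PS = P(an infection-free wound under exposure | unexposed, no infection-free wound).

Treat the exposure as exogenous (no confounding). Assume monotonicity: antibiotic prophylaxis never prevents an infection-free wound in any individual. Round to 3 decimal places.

PS ≈ 0.195

p₁ = P(outcome | exposed) = 1643/3718 = 0.4419
p₀ = P(outcome | unexposed) = 1115/3631 = 0.30708
Under exogeneity and monotonicity, PS = (p₁ − p₀) / (1 − p₀).
PS = (0.4419 − 0.30708) / (1 − 0.30708) = 0.13483 / 0.69292 ≈ 0.1946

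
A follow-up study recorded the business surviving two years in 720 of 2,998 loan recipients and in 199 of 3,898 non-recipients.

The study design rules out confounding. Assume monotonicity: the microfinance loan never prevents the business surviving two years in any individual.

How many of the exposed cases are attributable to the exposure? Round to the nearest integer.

p₁ = P(outcome | exposed) = 720/2998 = 0.24016
p₀ = P(outcome | unexposed) = 199/3898 = 0.051052
PN = (p₁ − p₀)/p₁ = (0.24016 − 0.051052) / 0.24016 ≈ 0.78743.
Attributable cases ≈ PN × (exposed cases) = 0.78743 × 720 ≈ 566.95.

about 567 cases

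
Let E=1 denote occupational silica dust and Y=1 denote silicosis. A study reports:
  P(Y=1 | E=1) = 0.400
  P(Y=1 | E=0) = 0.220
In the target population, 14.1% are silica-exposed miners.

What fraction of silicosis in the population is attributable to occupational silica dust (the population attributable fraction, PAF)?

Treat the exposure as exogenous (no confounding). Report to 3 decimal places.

PAF ≈ 0.103

Let p₁ = 0.4, p₀ = 0.22.
Overall risk P(Y=1) = π·p₁ + (1−π)·p₀ = 0.141×0.4 + 0.859×0.22 = 0.24538.
Under exogeneity, PAF = [P(Y=1) − p₀] / P(Y=1).
PAF = (0.24538 − 0.22) / 0.24538 ≈ 0.1034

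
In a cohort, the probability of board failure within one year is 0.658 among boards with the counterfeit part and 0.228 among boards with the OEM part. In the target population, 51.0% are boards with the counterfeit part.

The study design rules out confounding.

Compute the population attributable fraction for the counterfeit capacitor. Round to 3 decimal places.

Let p₁ = 0.658, p₀ = 0.228.
Overall risk P(Y=1) = π·p₁ + (1−π)·p₀ = 0.51×0.658 + 0.49×0.228 = 0.4473.
Under exogeneity, PAF = [P(Y=1) − p₀] / P(Y=1).
PAF = (0.4473 − 0.228) / 0.4473 ≈ 0.4903

PAF ≈ 0.490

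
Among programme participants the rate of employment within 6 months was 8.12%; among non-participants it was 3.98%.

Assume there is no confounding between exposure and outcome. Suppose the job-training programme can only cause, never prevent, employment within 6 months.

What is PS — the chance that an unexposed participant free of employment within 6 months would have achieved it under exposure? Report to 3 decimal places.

PS ≈ 0.043

p₁ = 0.0812, p₀ = 0.0398.
Under exogeneity and monotonicity, PS = (p₁ − p₀) / (1 − p₀).
PS = (0.0812 − 0.0398) / (1 − 0.0398) = 0.0414 / 0.9602 ≈ 0.0431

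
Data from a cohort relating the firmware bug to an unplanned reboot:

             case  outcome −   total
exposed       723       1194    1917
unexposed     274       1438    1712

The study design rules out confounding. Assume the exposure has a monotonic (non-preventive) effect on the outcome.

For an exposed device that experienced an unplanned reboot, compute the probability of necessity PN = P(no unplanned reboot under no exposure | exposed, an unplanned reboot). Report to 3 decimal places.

p₁ = P(outcome | exposed) = 723/1917 = 0.37715
p₀ = P(outcome | unexposed) = 274/1712 = 0.16005
Under exogeneity and monotonicity, PN = (p₁ − p₀)/p₁.
PN = (0.37715 − 0.16005) / 0.37715 ≈ 0.5756

PN ≈ 0.576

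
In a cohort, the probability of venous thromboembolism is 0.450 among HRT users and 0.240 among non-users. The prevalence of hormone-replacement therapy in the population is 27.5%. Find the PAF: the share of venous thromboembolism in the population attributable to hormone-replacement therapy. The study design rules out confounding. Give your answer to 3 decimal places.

PAF ≈ 0.194

Let p₁ = 0.45, p₀ = 0.24.
Overall risk P(Y=1) = π·p₁ + (1−π)·p₀ = 0.275×0.45 + 0.725×0.24 = 0.29775.
Under exogeneity, PAF = [P(Y=1) − p₀] / P(Y=1).
PAF = (0.29775 − 0.24) / 0.29775 ≈ 0.1940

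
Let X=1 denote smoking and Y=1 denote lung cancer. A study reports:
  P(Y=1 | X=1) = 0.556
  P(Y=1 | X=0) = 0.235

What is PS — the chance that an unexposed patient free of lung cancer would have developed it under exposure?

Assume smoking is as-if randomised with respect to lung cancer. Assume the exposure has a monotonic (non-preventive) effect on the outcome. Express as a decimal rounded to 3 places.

PS ≈ 0.420

Let p₁ = 0.556, p₀ = 0.235.
Under exogeneity and monotonicity, PS = (p₁ − p₀) / (1 − p₀).
PS = (0.556 − 0.235) / (1 − 0.235) = 0.321 / 0.765 ≈ 0.4196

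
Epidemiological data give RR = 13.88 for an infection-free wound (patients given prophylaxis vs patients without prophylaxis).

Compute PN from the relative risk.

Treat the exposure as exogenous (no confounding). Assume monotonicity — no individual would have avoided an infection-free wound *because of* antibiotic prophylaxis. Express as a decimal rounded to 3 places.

Under exogeneity and monotonicity, PN = (RR − 1) / RR = 1 − 1/RR.
PN = (13.88 − 1) / 13.88 = 12.88 / 13.88 ≈ 0.9280

PN ≈ 0.928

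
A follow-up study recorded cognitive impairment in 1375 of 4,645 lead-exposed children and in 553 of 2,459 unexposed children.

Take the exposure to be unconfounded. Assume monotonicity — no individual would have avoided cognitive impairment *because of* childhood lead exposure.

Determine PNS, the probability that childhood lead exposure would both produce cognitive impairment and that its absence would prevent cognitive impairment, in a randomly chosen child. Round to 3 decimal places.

PNS ≈ 0.071

p₁ = P(outcome | exposed) = 1375/4645 = 0.29602
p₀ = P(outcome | unexposed) = 553/2459 = 0.22489
Under exogeneity and monotonicity, PNS = p₁ − p₀.
PNS = 0.29602 − 0.22489 = 0.071129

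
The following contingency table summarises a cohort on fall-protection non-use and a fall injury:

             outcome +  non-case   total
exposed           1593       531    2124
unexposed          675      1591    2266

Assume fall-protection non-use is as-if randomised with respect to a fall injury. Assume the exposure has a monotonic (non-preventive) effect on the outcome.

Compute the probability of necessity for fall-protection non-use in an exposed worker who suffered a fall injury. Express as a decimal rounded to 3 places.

PN ≈ 0.603

p₁ = P(outcome | exposed) = 1593/2124 = 0.75
p₀ = P(outcome | unexposed) = 675/2266 = 0.29788
Under exogeneity and monotonicity, PN = (p₁ − p₀)/p₁.
PN = (0.75 − 0.29788) / 0.75 ≈ 0.6028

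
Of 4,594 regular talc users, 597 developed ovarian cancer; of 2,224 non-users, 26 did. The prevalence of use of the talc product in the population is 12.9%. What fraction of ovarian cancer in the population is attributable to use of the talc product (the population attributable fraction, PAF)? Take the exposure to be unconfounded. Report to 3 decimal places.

p₁ = P(outcome | exposed) = 597/4594 = 0.12995
p₀ = P(outcome | unexposed) = 26/2224 = 0.011691
Overall risk P(Y=1) = π·p₁ + (1−π)·p₀ = 0.129×0.12995 + 0.871×0.011691 = 0.026946.
Under exogeneity, PAF = [P(Y=1) − p₀] / P(Y=1).
PAF = (0.026946 − 0.011691) / 0.026946 ≈ 0.5662

PAF ≈ 0.566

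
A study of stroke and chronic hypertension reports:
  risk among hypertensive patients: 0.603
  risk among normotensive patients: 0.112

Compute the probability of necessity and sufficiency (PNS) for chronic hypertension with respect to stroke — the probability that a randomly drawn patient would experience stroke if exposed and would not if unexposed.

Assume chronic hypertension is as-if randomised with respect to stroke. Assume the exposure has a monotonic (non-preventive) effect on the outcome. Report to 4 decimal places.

Let p₁ = 0.603, p₀ = 0.112.
Under exogeneity and monotonicity, PNS = p₁ − p₀.
PNS = 0.603 − 0.112 = 0.491

PNS ≈ 0.4910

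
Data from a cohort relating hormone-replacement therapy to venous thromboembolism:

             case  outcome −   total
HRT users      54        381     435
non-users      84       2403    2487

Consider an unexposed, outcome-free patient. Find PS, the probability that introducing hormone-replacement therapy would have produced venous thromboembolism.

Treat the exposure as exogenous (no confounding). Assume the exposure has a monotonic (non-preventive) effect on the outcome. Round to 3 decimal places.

p₁ = P(outcome | exposed) = 54/435 = 0.12414
p₀ = P(outcome | unexposed) = 84/2487 = 0.033776
Under exogeneity and monotonicity, PS = (p₁ − p₀) / (1 − p₀).
PS = (0.12414 − 0.033776) / (1 − 0.033776) = 0.090362 / 0.96622 ≈ 0.0935

PS ≈ 0.094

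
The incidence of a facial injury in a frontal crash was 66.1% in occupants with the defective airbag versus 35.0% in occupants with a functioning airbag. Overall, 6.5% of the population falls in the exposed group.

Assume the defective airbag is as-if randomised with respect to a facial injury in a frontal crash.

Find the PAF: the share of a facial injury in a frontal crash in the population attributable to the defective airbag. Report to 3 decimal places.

p₁ = 0.661, p₀ = 0.35.
Overall risk P(Y=1) = π·p₁ + (1−π)·p₀ = 0.065×0.661 + 0.935×0.35 = 0.37021.
Under exogeneity, PAF = [P(Y=1) − p₀] / P(Y=1).
PAF = (0.37021 − 0.35) / 0.37021 ≈ 0.0546

PAF ≈ 0.055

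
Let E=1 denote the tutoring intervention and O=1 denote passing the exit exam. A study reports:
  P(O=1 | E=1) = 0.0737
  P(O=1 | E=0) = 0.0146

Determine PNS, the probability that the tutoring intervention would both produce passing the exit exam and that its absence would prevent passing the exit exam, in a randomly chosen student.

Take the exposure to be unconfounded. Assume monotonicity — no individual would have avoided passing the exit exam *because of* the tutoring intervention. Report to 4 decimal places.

PNS ≈ 0.0591

Let p₁ = 0.0737, p₀ = 0.0146.
Under exogeneity and monotonicity, PNS = p₁ − p₀.
PNS = 0.0737 − 0.0146 = 0.0591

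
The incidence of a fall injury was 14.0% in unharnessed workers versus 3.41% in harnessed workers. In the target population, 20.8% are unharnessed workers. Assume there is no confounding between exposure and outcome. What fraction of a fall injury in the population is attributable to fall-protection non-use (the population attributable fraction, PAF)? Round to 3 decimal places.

PAF ≈ 0.392

p₁ = 0.14, p₀ = 0.0341.
Overall risk P(Y=1) = π·p₁ + (1−π)·p₀ = 0.208×0.14 + 0.792×0.0341 = 0.056127.
Under exogeneity, PAF = [P(Y=1) − p₀] / P(Y=1).
PAF = (0.056127 − 0.0341) / 0.056127 ≈ 0.3925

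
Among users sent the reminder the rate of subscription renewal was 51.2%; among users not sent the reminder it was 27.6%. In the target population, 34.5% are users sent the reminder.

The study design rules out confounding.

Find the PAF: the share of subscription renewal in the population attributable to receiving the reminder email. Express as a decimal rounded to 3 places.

p₁ = 0.512, p₀ = 0.276.
Overall risk P(Y=1) = π·p₁ + (1−π)·p₀ = 0.345×0.512 + 0.655×0.276 = 0.35742.
Under exogeneity, PAF = [P(Y=1) − p₀] / P(Y=1).
PAF = (0.35742 − 0.276) / 0.35742 ≈ 0.2278

PAF ≈ 0.228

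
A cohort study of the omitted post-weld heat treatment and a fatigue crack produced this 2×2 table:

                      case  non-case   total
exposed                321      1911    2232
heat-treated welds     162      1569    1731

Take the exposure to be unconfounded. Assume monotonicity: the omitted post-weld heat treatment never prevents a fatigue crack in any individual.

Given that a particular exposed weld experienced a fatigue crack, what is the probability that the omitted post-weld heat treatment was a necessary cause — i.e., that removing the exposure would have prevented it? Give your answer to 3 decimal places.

PN ≈ 0.349

p₁ = P(outcome | exposed) = 321/2232 = 0.14382
p₀ = P(outcome | unexposed) = 162/1731 = 0.093588
Under exogeneity and monotonicity, PN = (p₁ − p₀)/p₁.
PN = (0.14382 − 0.093588) / 0.14382 ≈ 0.3493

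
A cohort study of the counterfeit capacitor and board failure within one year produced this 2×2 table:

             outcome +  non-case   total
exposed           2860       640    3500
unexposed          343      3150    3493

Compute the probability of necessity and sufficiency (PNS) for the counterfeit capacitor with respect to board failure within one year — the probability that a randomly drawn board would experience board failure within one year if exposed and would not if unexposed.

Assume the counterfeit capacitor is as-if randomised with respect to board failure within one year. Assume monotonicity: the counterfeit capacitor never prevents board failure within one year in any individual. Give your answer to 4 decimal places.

PNS ≈ 0.7189

p₁ = P(outcome | exposed) = 2860/3500 = 0.81714
p₀ = P(outcome | unexposed) = 343/3493 = 0.098196
Under exogeneity and monotonicity, PNS = p₁ − p₀.
PNS = 0.81714 − 0.098196 = 0.71895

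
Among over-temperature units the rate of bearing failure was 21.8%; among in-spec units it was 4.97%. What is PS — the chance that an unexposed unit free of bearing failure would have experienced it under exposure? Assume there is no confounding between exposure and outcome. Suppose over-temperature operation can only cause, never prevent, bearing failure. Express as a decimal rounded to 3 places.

p₁ = 0.218, p₀ = 0.0497.
Under exogeneity and monotonicity, PS = (p₁ − p₀) / (1 − p₀).
PS = (0.218 − 0.0497) / (1 − 0.0497) = 0.1683 / 0.9503 ≈ 0.1771

PS ≈ 0.177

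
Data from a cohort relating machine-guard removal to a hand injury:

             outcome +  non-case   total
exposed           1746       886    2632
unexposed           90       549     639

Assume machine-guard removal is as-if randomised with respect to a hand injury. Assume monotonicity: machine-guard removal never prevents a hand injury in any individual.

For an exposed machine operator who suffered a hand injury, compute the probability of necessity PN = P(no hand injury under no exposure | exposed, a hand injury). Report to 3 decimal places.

PN ≈ 0.788

p₁ = P(outcome | exposed) = 1746/2632 = 0.66337
p₀ = P(outcome | unexposed) = 90/639 = 0.14085
Under exogeneity and monotonicity, PN = (p₁ − p₀) / p₁.
PN = (0.66337 − 0.14085) / 0.66337 = 0.52253 / 0.66337 ≈ 0.7877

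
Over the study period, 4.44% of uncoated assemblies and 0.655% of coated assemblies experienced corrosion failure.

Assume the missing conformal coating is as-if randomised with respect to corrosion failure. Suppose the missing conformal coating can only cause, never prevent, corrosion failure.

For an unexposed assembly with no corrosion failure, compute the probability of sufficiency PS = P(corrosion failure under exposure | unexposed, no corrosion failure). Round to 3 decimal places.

PS ≈ 0.038

p₁ = 0.0444, p₀ = 0.00655.
Under exogeneity and monotonicity, PS = (p₁ − p₀) / (1 − p₀).
PS = (0.0444 − 0.00655) / (1 − 0.00655) = 0.03785 / 0.99345 ≈ 0.0381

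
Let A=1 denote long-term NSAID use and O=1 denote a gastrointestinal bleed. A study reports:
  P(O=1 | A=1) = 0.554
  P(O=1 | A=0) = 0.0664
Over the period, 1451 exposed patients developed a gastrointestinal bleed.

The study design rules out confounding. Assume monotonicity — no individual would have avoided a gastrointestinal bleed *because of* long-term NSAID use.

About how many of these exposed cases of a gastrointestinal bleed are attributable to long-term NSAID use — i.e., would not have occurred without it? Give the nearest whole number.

Let p₁ = 0.554, p₀ = 0.0664.
PN = (p₁ − p₀)/p₁ = (0.554 − 0.0664) / 0.554 ≈ 0.88014.
Attributable cases ≈ PN × (exposed cases) = 0.88014 × 1451 ≈ 1277.09.

about 1277 cases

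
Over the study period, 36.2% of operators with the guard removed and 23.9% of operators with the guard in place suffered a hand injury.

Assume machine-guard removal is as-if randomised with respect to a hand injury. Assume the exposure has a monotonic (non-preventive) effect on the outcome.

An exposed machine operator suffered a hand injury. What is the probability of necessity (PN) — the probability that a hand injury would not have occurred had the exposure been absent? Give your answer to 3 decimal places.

p₁ = 0.362, p₀ = 0.239.
Under exogeneity and monotonicity, PN = (p₁ − p₀) / p₁.
PN = (0.362 − 0.239) / 0.362 = 0.123 / 0.362 ≈ 0.3398

PN ≈ 0.340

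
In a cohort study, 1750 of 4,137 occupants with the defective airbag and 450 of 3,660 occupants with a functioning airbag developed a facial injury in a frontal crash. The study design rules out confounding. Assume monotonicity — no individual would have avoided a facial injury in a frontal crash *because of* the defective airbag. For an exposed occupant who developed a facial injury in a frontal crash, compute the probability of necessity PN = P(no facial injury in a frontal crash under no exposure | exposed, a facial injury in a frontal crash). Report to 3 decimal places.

PN ≈ 0.709

p₁ = P(outcome | exposed) = 1750/4137 = 0.42301
p₀ = P(outcome | unexposed) = 450/3660 = 0.12295
Under exogeneity and monotonicity, PN = (p₁ − p₀) / p₁.
PN = (0.42301 − 0.12295) / 0.42301 = 0.30006 / 0.42301 ≈ 0.7093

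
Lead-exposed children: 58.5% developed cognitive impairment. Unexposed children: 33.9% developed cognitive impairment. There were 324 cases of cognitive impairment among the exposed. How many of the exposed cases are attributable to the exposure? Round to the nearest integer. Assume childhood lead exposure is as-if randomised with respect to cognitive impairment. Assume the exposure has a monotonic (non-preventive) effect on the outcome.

about 136 cases

p₁ = 0.585, p₀ = 0.339.
PN = (p₁ − p₀)/p₁ = (0.585 − 0.339) / 0.585 ≈ 0.42051.
Attributable cases ≈ PN × (exposed cases) = 0.42051 × 324 ≈ 136.25.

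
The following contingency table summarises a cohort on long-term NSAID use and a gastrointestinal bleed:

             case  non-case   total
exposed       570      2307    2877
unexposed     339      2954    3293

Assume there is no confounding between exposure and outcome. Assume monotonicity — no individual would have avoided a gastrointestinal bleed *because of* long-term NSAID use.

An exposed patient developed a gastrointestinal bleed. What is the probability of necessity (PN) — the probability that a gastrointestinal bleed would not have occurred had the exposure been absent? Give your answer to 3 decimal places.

PN ≈ 0.480

p₁ = P(outcome | exposed) = 570/2877 = 0.19812
p₀ = P(outcome | unexposed) = 339/3293 = 0.10295
Under exogeneity and monotonicity, PN = (p₁ − p₀) / p₁.
PN = (0.19812 − 0.10295) / 0.19812 = 0.095177 / 0.19812 ≈ 0.4804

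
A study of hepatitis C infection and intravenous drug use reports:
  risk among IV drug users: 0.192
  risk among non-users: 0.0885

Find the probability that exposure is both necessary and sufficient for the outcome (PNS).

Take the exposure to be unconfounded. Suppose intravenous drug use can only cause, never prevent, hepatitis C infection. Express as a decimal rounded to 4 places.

Let p₁ = 0.192, p₀ = 0.0885.
Under exogeneity and monotonicity, PNS = p₁ − p₀.
PNS = 0.192 − 0.0885 = 0.1035

PNS ≈ 0.1035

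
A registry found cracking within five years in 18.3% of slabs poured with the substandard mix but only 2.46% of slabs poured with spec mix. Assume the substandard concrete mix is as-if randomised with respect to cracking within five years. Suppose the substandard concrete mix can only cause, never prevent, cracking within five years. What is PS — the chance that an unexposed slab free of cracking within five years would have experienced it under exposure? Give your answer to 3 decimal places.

PS ≈ 0.162

p₁ = 0.183, p₀ = 0.0246.
Under exogeneity and monotonicity, PS = (p₁ − p₀) / (1 − p₀).
PS = (0.183 − 0.0246) / (1 − 0.0246) = 0.1584 / 0.9754 ≈ 0.1624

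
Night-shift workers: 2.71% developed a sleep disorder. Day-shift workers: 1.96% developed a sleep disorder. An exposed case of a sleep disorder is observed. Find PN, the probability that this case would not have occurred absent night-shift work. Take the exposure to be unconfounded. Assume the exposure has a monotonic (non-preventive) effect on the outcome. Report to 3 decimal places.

PN ≈ 0.277

p₁ = 0.0271, p₀ = 0.0196.
Under exogeneity and monotonicity, PN = (p₁ − p₀) / p₁.
PN = (0.0271 − 0.0196) / 0.0271 = 0.0075 / 0.0271 ≈ 0.2768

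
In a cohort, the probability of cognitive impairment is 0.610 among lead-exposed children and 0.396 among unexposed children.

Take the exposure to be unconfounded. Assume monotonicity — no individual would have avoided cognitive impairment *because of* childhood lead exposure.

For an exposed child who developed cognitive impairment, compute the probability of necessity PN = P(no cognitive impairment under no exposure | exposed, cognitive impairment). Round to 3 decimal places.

PN ≈ 0.351

Let p₁ = 0.61, p₀ = 0.396.
Under exogeneity and monotonicity, PN = (p₁ − p₀) / p₁.
PN = (0.61 − 0.396) / 0.61 = 0.214 / 0.61 ≈ 0.3508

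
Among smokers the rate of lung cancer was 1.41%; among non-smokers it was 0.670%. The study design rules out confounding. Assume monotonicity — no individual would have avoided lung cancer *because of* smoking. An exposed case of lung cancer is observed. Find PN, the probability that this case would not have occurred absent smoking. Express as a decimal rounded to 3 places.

p₁ = 0.0141, p₀ = 0.0067.
Under exogeneity and monotonicity, PN = (p₁ − p₀) / p₁.
PN = (0.0141 − 0.0067) / 0.0141 = 0.0074 / 0.0141 ≈ 0.5248

PN ≈ 0.525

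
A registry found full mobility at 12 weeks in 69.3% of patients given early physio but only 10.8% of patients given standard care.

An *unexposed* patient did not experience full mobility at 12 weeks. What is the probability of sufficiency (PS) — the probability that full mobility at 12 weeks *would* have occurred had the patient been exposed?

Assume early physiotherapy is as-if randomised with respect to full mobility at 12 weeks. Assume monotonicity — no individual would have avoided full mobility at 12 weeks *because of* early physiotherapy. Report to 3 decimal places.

PS ≈ 0.656

p₁ = 0.693, p₀ = 0.108.
Under exogeneity and monotonicity, PS = (p₁ − p₀) / (1 − p₀).
PS = (0.693 − 0.108) / (1 − 0.108) = 0.585 / 0.892 ≈ 0.6558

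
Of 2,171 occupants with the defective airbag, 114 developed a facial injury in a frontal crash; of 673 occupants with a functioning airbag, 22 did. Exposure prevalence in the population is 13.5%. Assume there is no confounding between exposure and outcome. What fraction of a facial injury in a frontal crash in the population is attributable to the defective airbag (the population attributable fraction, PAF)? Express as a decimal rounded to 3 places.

PAF ≈ 0.076

p₁ = P(outcome | exposed) = 114/2171 = 0.05251
p₀ = P(outcome | unexposed) = 22/673 = 0.032689
Overall risk P(Y=1) = π·p₁ + (1−π)·p₀ = 0.135×0.05251 + 0.865×0.032689 = 0.035365.
Under exogeneity, PAF = [P(Y=1) − p₀] / P(Y=1).
PAF = (0.035365 − 0.032689) / 0.035365 ≈ 0.0757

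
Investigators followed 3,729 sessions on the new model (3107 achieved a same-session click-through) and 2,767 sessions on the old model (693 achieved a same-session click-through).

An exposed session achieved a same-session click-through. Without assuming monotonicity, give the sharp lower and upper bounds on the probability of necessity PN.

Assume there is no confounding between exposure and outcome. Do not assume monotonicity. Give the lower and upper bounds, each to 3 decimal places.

p₁ = P(outcome | exposed) = 3107/3729 = 0.8332
p₀ = P(outcome | unexposed) = 693/2767 = 0.25045
Under exogeneity alone the bounds on PN are max{0,(p₁−p₀)/p₁} ≤ PN ≤ min{1,(1−p₀)/p₁}.
  lower = (p₁ − p₀)/p₁ = 0.58275 / 0.8332 ≈ 0.6994
  upper = min{1, (1 − p₀)/p₁} = 0.74955 / 0.8332 ≈ 0.8996

0.699 ≤ PN ≤ 0.900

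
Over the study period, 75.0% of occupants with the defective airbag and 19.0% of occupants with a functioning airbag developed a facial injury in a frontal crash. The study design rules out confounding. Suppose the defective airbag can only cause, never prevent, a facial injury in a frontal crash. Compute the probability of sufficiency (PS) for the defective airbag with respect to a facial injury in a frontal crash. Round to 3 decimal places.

PS ≈ 0.691

p₁ = 0.75, p₀ = 0.19.
Under exogeneity and monotonicity, PS = (p₁ − p₀) / (1 − p₀).
PS = (0.75 − 0.19) / (1 − 0.19) = 0.56 / 0.81 ≈ 0.6914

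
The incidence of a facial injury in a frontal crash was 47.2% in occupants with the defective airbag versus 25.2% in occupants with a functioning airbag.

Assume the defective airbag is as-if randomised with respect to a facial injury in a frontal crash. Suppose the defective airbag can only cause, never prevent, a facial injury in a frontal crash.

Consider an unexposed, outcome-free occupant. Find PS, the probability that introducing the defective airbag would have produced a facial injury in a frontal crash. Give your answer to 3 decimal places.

PS ≈ 0.294

p₁ = 0.472, p₀ = 0.252.
Under exogeneity and monotonicity, PS = (p₁ − p₀) / (1 − p₀).
PS = (0.472 − 0.252) / (1 − 0.252) = 0.22 / 0.748 ≈ 0.2941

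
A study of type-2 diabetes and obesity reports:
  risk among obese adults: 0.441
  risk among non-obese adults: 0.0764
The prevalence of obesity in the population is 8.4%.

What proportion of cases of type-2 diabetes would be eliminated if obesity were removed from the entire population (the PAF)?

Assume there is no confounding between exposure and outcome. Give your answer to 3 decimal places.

PAF ≈ 0.286

Let p₁ = 0.441, p₀ = 0.0764.
Overall risk P(Y=1) = π·p₁ + (1−π)·p₀ = 0.084×0.441 + 0.916×0.0764 = 0.10703.
Under exogeneity, PAF = [P(Y=1) − p₀] / P(Y=1).
PAF = (0.10703 − 0.0764) / 0.10703 ≈ 0.2862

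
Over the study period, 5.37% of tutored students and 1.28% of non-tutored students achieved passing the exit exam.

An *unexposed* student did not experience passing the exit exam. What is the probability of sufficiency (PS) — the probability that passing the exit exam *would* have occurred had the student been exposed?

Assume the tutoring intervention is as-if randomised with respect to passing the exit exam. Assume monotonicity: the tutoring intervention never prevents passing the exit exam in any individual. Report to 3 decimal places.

p₁ = 0.0537, p₀ = 0.0128.
Under exogeneity and monotonicity, PS = (p₁ − p₀) / (1 − p₀).
PS = (0.0537 − 0.0128) / (1 − 0.0128) = 0.0409 / 0.9872 ≈ 0.0414

PS ≈ 0.041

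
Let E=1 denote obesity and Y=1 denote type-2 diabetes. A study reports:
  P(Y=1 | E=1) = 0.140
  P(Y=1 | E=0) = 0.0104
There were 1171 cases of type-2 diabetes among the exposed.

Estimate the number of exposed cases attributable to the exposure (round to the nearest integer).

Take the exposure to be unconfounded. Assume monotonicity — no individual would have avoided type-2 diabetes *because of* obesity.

Let p₁ = 0.14, p₀ = 0.0104.
PN = (p₁ − p₀)/p₁ = (0.14 − 0.0104) / 0.14 ≈ 0.92571.
Attributable cases ≈ PN × (exposed cases) = 0.92571 × 1171 ≈ 1084.01.

about 1084 cases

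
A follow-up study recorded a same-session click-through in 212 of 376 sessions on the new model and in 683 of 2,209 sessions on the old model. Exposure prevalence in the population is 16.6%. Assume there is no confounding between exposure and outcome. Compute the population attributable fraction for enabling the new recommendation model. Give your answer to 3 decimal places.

PAF ≈ 0.120

p₁ = P(outcome | exposed) = 212/376 = 0.56383
p₀ = P(outcome | unexposed) = 683/2209 = 0.30919
Overall risk P(Y=1) = π·p₁ + (1−π)·p₀ = 0.166×0.56383 + 0.834×0.30919 = 0.35146.
Under exogeneity, PAF = [P(Y=1) − p₀] / P(Y=1).
PAF = (0.35146 − 0.30919) / 0.35146 ≈ 0.1203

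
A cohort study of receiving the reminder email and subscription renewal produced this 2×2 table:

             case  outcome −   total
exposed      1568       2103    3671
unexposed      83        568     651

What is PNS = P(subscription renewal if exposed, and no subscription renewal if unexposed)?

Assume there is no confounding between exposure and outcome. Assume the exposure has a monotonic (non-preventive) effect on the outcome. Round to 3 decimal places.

p₁ = P(outcome | exposed) = 1568/3671 = 0.42713
p₀ = P(outcome | unexposed) = 83/651 = 0.1275
Under exogeneity and monotonicity, PNS = p₁ − p₀.
PNS = 0.42713 − 0.1275 = 0.29964

PNS ≈ 0.300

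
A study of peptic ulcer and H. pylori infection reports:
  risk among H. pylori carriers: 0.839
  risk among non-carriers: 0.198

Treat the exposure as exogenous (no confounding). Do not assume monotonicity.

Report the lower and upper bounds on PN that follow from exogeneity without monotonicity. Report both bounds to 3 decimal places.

0.764 ≤ PN ≤ 0.956

Let p₁ = 0.839, p₀ = 0.198.
Under exogeneity alone the bounds on PN are max{0,(p₁−p₀)/p₁} ≤ PN ≤ min{1,(1−p₀)/p₁}.
  lower = (p₁ − p₀)/p₁ = 0.641 / 0.839 ≈ 0.7640
  upper = min{1, (1 − p₀)/p₁} = 0.802 / 0.839 ≈ 0.9559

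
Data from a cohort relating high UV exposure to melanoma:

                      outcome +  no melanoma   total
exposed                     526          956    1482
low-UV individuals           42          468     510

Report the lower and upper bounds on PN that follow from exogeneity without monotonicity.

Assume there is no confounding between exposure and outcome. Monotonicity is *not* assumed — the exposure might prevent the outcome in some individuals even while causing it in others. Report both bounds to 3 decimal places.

p₁ = P(outcome | exposed) = 526/1482 = 0.35493
p₀ = P(outcome | unexposed) = 42/510 = 0.082353
Under exogeneity alone the bounds on PN are max{0,(p₁−p₀)/p₁} ≤ PN ≤ min{1,(1−p₀)/p₁}.
  lower = (p₁ − p₀)/p₁ = 0.27257 / 0.35493 ≈ 0.7680
  upper = min{1, (1 − p₀)/p₁} = 0.91765 / 0.35493 ≈ 2.5855 → capped at 1

0.768 ≤ PN ≤ 1.000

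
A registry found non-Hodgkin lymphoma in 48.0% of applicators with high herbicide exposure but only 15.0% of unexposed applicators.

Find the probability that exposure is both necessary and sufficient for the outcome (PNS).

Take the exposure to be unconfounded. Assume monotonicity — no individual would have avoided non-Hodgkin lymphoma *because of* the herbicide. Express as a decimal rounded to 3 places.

p₁ = 0.48, p₀ = 0.15.
Under exogeneity and monotonicity, PNS = p₁ − p₀.
PNS = 0.48 − 0.15 = 0.33

PNS ≈ 0.330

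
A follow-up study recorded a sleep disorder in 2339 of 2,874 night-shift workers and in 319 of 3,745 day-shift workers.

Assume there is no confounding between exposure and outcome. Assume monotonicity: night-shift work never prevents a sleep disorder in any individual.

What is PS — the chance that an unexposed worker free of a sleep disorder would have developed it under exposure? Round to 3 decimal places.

PS ≈ 0.797

p₁ = P(outcome | exposed) = 2339/2874 = 0.81385
p₀ = P(outcome | unexposed) = 319/3745 = 0.08518
Under exogeneity and monotonicity, PS = (p₁ − p₀) / (1 − p₀).
PS = (0.81385 − 0.08518) / (1 − 0.08518) = 0.72867 / 0.91482 ≈ 0.7965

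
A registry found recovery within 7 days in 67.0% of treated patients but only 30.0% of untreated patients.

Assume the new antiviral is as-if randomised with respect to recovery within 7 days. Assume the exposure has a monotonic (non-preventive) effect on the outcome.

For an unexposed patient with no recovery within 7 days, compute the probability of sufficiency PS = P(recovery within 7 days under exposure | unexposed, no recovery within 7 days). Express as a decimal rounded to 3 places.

PS ≈ 0.529

p₁ = 0.67, p₀ = 0.3.
Under exogeneity and monotonicity, PS = (p₁ − p₀) / (1 − p₀).
PS = (0.67 − 0.3) / (1 − 0.3) = 0.37 / 0.7 ≈ 0.5286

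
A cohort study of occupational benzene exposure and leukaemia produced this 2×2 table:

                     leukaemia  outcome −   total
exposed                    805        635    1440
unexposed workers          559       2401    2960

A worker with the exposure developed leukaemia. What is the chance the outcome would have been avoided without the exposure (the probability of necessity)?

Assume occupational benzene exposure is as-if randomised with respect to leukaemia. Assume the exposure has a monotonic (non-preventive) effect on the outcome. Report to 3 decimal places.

PN ≈ 0.662

p₁ = P(outcome | exposed) = 805/1440 = 0.55903
p₀ = P(outcome | unexposed) = 559/2960 = 0.18885
Under exogeneity and monotonicity, PN = (p₁ − p₀)/p₁.
PN = (0.55903 − 0.18885) / 0.55903 ≈ 0.6622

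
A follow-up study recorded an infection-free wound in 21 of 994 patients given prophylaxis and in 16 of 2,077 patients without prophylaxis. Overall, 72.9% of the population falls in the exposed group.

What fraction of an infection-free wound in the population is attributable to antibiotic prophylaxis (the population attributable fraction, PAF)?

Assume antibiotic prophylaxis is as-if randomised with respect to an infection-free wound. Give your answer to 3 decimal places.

p₁ = P(outcome | exposed) = 21/994 = 0.021127
p₀ = P(outcome | unexposed) = 16/2077 = 0.0077034
Overall risk P(Y=1) = π·p₁ + (1−π)·p₀ = 0.729×0.021127 + 0.271×0.0077034 = 0.017489.
Under exogeneity, PAF = [P(Y=1) − p₀] / P(Y=1).
PAF = (0.017489 − 0.0077034) / 0.017489 ≈ 0.5595

PAF ≈ 0.560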